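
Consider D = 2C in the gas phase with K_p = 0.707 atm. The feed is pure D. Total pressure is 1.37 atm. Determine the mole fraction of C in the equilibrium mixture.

Basis: 1 mol D initially; let X = conversion of D. Extent ξ = X.
At extent ξ: n_D = 1 − X; n_C = 2X.
Summing: n_T = 1 + X.
With p_i = (n_i/n_T)P, K_p = p_C^2 / (p_D).
Substituting and setting equal to 0.707 atm gives a polynomial in X; the root in (0,1) is X = 0.338.
Then n_C = 0.676, n_T = 1.34, so y_C = 0.505.

y_C = 0.505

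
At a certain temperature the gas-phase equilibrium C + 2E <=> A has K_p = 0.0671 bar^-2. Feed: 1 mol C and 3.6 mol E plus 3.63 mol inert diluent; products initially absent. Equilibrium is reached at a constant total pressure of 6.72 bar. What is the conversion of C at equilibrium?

X = 0.316

Basis: 1 mol C initially; let X = conversion of C. Extent ξ = X.
Moles: n_C = 1 − X; n_E = 3.6 − 2X; n_A = X; n_I = 3.63 (inert).
n_T = Σnᵢ = 8.23 − 2X.
With p_i = (n_i/n_T)P, K_p = p_A / (p_C p_E^2).
Equating to 0.0671 bar^-2 and solving on 0 < X < 1: X = 0.316.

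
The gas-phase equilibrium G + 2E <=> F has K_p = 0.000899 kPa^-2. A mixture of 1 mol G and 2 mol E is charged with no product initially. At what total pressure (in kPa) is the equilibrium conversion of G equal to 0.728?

P = 155 kPa

Let X = conversion of G (basis 1 mol G); extent of reaction ξ = X.
Species balance: n_G = 1 − X; n_E = 2 − 2X; n_F = X.
n_T = Σnᵢ = 3 − 2X.
K_p = p_F / (p_G p_E^2) with p_i = (n_i/n_T)·P.
At X = 0.728: the mole-fraction product g(X) = Π y_i^ν_i = 21.56. Since K_p = g(X)·P^{-2}, P = (g/K_p)^(1/2) = (21.56/0.000899)^(1/2) = 155 kPa.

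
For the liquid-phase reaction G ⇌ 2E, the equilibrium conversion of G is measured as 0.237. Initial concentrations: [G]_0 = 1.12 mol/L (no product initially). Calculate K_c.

Let X = conversion of G.
Concentrations: [G] = 1.12 − 1.12X; [E] = 2.24X.
At X = 0.237: [G] = 0.855, [E] = 0.531.
K_c = [E]^2 / ([G]) = 0.33 mol/L.

K_c = 0.33 mol/L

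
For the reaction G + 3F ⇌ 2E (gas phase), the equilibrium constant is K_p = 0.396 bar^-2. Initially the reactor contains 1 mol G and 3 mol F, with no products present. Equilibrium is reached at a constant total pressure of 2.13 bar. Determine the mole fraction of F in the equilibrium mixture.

y_F = 0.565

Let X = conversion of G (basis 1 mol G); extent of reaction ξ = X.
Moles: n_G = 1 − X; n_F = 3 − 3X; n_E = 2X.
Total moles n_T = 4 − 2X.
Mole fractions y_i = n_i/n_T; K_p = p_E^2 / (p_G p_F^3) with p_i = y_i·P.
Substituting and setting equal to 0.396 bar^-2 gives a polynomial in X; the root in (0,1) is X = 0.396.
Then n_F = 1.81, n_T = 3.21, so y_F = 0.565.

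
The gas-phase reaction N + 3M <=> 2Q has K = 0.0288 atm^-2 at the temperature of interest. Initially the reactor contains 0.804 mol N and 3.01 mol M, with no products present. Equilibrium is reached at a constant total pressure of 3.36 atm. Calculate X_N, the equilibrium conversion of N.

Let X = conversion of N (basis 0.804 mol N); extent of reaction ξ = 0.804X.
At extent ξ: n_N = 0.804 − 0.804X; n_M = 3.01 − 2.41X; n_Q = 1.61X.
n_T = Σnᵢ = 3.81 − 1.61X.
With p_i = (n_i/n_T)P, K = p_Q^2 / (p_N p_M^3).
Equating to 0.0288 atm^-2 and solving on 0 < X < 1: X = 0.284.

X = 0.284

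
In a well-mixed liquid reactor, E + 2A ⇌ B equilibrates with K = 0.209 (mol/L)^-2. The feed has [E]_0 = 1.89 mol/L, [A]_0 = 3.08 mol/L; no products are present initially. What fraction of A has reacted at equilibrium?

Let X = conversion of A; extent ξ = 3.08X/2 mol/L.
Concentrations: [E] = 1.89 − 1.54X; [A] = 3.08 − 3.08X; [B] = 1.54X.
K = [B] / ([E] [A]^2).
Solving K = 0.209 for X ∈ (0,1): X = 0.455.

X = 0.455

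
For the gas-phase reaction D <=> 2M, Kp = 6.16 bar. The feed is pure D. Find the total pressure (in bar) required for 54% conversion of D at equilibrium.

P = 3.74 bar

Let X = conversion of D (basis 1 mol D); extent of reaction ξ = X.
Species balance: n_D = 1 − X; n_M = 2X.
Total moles n_T = 1 + X.
Kp = p_M^2 / (p_D) with p_i = (n_i/n_T)·P.
At X = 0.54: the mole-fraction product g(X) = Π y_i^ν_i = 1.647. Since Kp = g(X)·P^{1}, P = (Kp/g)^(1/1) = (6.16/1.647)^(1/1) = 3.74 bar.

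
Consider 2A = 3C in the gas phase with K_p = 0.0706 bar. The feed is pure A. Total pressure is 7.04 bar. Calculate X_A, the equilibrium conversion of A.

X = 0.134

Let X = conversion of A (basis 1 mol A); extent of reaction ξ = 0.5X.
Species balance: n_A = 1 − X; n_C = 1.5X.
Summing: n_T = 1 + 0.5X.
Mole fractions y_i = n_i/n_T; K_p = p_C^3 / (p_A^2) with p_i = y_i·P.
This yields a degree-3 equation in X; solving on (0,1), X = 0.134.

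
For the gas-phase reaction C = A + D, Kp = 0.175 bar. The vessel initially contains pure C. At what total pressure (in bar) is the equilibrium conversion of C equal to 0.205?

Basis: 1 mol C initially; let X = conversion of C. Extent ξ = X.
Moles: n_C = 1 − X; n_A = X; n_D = X.
n_T = Σnᵢ = 1 + X.
Kp = p_A p_D / (p_C) with p_i = (n_i/n_T)·P.
At X = 0.205: the mole-fraction product g(X) = Π y_i^ν_i = 0.04387. Since Kp = g(X)·P^{1}, P = (Kp/g)^(1/1) = (0.175/0.04387)^(1/1) = 3.99 bar.

P = 3.99 bar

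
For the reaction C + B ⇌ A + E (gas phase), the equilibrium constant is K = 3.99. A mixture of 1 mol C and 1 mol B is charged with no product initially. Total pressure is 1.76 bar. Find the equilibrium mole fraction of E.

Basis: 1 mol C initially; let X = conversion of C. Extent ξ = X.
Moles: n_C = 1 − X; n_B = 1 − X; n_A = X; n_E = X.
Since Δν = 0, n_T = 2 throughout.
Mole fractions y_i = n_i/n_T; K = p_A p_E / (p_C p_B) with p_i = y_i·P.
Setting this equal to 3.99 and taking the physical root (0 < X < 1) gives X = 0.666.
Then n_E = 0.666, n_T = 2, so y_E = 0.333.

y_E = 0.333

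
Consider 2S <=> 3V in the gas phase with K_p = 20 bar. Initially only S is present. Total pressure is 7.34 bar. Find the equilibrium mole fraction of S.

Basis: 1 mol S initially; let X = conversion of S. Extent ξ = 0.5X.
Species balance: n_S = 1 − X; n_V = 1.5X.
Total moles n_T = 1 + 0.5X.
y_i = n_i/n_T, p_i = y_i·P. K_p = p_V^3 / (p_S^2).
Equating to 20 bar and solving on 0 < X < 1: X = 0.574.
Then n_S = 0.426, n_T = 1.29, so y_S = 0.331.

y_S = 0.331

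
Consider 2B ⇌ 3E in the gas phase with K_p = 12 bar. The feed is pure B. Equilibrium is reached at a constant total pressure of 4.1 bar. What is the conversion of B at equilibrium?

Basis: 1 mol B initially; let X = conversion of B. Extent ξ = 0.5X.
At extent ξ: n_B = 1 − X; n_E = 1.5X.
Total moles n_T = 1 + 0.5X.
Mole fractions y_i = n_i/n_T; K_p = p_E^3 / (p_B^2) with p_i = y_i·P.
Equating to 12 bar and solving on 0 < X < 1: X = 0.581.

X = 0.581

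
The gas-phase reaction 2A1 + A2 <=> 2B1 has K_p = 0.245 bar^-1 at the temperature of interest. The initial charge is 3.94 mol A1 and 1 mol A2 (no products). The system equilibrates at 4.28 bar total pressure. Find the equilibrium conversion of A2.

X = 0.503

Basis: 1 mol A2 initially; let X = conversion of A2. Extent ξ = X.
Moles: n_A1 = 3.94 − 2X; n_A2 = 1 − X; n_B1 = 2X.
n_T = Σnᵢ = 4.94 − X.
y_i = n_i/n_T, p_i = y_i·P. K_p = p_B1^2 / (p_A1^2 p_A2).
This yields a degree-3 equation in X; solving on (0,1), X = 0.503.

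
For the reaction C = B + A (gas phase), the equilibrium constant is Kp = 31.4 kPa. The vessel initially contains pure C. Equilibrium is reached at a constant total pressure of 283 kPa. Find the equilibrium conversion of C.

Take 1 mol C as basis and let X be its fractional conversion, so ξ = X.
Species balance: n_C = 1 − X; n_B = X; n_A = X.
Summing: n_T = 1 + X.
y_i = n_i/n_T, p_i = y_i·P. Kp = p_B p_A / (p_C).
Substituting and setting equal to 31.4 kPa gives a polynomial in X; the root in (0,1) is X = 0.316.

X = 0.316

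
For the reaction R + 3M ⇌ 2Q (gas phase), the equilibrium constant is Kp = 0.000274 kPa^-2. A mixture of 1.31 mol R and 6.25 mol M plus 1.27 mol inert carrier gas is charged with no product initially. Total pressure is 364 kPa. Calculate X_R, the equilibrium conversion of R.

Basis: 1.31 mol R initially; let X = conversion of R. Extent ξ = 1.31X.
At extent ξ: n_R = 1.31 − 1.31X; n_M = 6.25 − 3.93X; n_Q = 2.62X; n_I = 1.27 (inert).
Summing: n_T = 8.83 − 2.62X.
y_i = n_i/n_T, p_i = y_i·P. Kp = p_Q^2 / (p_R p_M^3).
Setting this equal to 0.000274 kPa^-2 and taking the physical root (0 < X < 1) gives X = 0.833.

X = 0.833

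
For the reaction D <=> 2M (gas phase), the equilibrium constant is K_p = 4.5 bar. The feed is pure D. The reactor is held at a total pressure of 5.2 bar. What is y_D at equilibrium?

y_D = 0.407

Take 1 mol D as basis and let X be its fractional conversion, so ξ = X.
Mole table: n_D = 1 − X; n_M = 2X.
Total moles n_T = 1 + X.
y_i = n_i/n_T, p_i = y_i·P. K_p = p_M^2 / (p_D).
Setting this equal to 4.5 bar and taking the physical root (0 < X < 1) gives X = 0.422.
Then n_D = 0.578, n_T = 1.42, so y_D = 0.407.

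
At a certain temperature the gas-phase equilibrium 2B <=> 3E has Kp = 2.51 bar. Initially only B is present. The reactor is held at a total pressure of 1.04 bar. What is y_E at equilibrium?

Take 1 mol B as basis and let X be its fractional conversion, so ξ = 0.5X.
At extent ξ: n_B = 1 − X; n_E = 1.5X.
n_T = Σnᵢ = 1 + 0.5X.
y_i = n_i/n_T, p_i = y_i·P. Kp = p_E^3 / (p_B^2).
Setting this equal to 2.51 bar and taking the physical root (0 < X < 1) gives X = 0.561.
Then n_E = 0.841, n_T = 1.28, so y_E = 0.657.

y_E = 0.657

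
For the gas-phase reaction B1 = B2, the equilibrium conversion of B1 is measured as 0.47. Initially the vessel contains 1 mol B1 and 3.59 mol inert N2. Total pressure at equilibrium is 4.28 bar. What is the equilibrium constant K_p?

Basis: 1 mol B1 initially; let X = conversion of B1. Extent ξ = X.
Moles: n_B1 = 1 − X; n_B2 = X; n_I = 3.59 (inert).
Total moles n_T = 4.59 (Δν = 0, constant).
At X = 0.47: n_B1 = 0.53, n_B2 = 0.47, n_T = 4.59.
p_i = (n_i/n_T)·P. K_p = p_B2 / (p_B1) = 0.887.

K_p = 0.887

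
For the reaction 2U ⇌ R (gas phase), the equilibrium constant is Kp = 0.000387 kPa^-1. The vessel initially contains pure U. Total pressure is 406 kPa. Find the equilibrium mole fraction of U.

y_U = 0.879

Let X = conversion of U (basis 1 mol U); extent of reaction ξ = 0.5X.
Mole table: n_U = 1 − X; n_R = 0.5X.
Total moles n_T = 1 − 0.5X.
Mole fractions y_i = n_i/n_T; Kp = p_R / (p_U^2) with p_i = y_i·P.
Substituting and setting equal to 0.000387 kPa^-1 gives a polynomial in X; the root in (0,1) is X = 0.216.
Then n_U = 0.784, n_T = 0.892, so y_U = 0.879.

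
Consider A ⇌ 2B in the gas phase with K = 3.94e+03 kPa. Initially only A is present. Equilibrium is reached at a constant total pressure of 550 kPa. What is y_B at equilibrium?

y_B = 0.890

Take 1 mol A as basis and let X be its fractional conversion, so ξ = X.
At extent ξ: n_A = 1 − X; n_B = 2X.
n_T = Σnᵢ = 1 + X.
With p_i = (n_i/n_T)P, K = p_B^2 / (p_A).
Setting this equal to 3.94e+03 kPa and taking the physical root (0 < X < 1) gives X = 0.801.
Then n_B = 1.6, n_T = 1.8, so y_B = 0.890.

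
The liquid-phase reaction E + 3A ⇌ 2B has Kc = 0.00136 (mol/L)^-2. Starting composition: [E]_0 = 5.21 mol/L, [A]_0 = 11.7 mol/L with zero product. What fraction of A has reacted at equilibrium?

Let X = conversion of A; extent ξ = 11.7X/3 mol/L.
Concentrations: [E] = 5.21 − 3.9X; [A] = 11.7 − 11.7X; [B] = 7.8X.
Kc = [B]^2 / ([E] [A]^3).
This equals 0.00136 at X = 0.252 (the root in 0 < X < 1).

X = 0.252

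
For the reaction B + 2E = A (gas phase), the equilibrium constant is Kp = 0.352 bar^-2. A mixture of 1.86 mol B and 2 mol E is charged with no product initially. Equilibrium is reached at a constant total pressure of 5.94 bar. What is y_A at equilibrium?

y_A = 0.302

Let X = conversion of E (basis 2 mol E); extent of reaction ξ = X.
Moles: n_B = 1.86 − X; n_E = 2 − 2X; n_A = X.
n_T = Σnᵢ = 3.86 − 2X.
y_i = n_i/n_T, p_i = y_i·P. Kp = p_A / (p_B p_E^2).
Setting this equal to 0.352 bar^-2 and taking the physical root (0 < X < 1) gives X = 0.727.
Then n_A = 0.727, n_T = 2.41, so y_A = 0.302.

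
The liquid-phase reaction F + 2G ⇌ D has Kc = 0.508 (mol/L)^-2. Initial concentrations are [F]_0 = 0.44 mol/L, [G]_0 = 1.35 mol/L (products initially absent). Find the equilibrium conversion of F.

X = 0.354

Let X = conversion of F; extent ξ = 0.44·X mol/L.
Concentrations: [F] = 0.44 − 0.44X; [G] = 1.35 − 0.88X; [D] = 0.44X.
Kc = [D] / ([F] [G]^2).
Solving Kc = 0.508 for X ∈ (0,1): X = 0.354.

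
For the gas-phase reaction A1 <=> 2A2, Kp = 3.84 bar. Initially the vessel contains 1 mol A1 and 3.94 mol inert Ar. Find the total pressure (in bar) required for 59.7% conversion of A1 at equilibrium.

P = 6.01 bar

Let X = conversion of A1 (basis 1 mol A1); extent of reaction ξ = X.
At extent ξ: n_A1 = 1 − X; n_A2 = 2X; n_I = 3.94 (inert).
Total moles n_T = 4.94 + X.
Kp = p_A2^2 / (p_A1) with p_i = (n_i/n_T)·P.
At X = 0.597: the mole-fraction product g(X) = Π y_i^ν_i = 0.6389. Since Kp = g(X)·P^{1}, P = (Kp/g)^(1/1) = (3.84/0.6389)^(1/1) = 6.01 bar.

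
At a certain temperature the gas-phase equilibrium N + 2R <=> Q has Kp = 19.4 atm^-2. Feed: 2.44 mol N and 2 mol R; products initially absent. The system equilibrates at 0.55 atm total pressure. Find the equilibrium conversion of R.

Basis: 2 mol R initially; let X = conversion of R. Extent ξ = X.
At extent ξ: n_N = 2.44 − X; n_R = 2 − 2X; n_Q = X.
Summing: n_T = 4.44 − 2X.
y_i = n_i/n_T, p_i = y_i·P. Kp = p_Q / (p_N p_R^2).
This yields a degree-3 equation in X; solving on (0,1), X = 0.615.

X = 0.615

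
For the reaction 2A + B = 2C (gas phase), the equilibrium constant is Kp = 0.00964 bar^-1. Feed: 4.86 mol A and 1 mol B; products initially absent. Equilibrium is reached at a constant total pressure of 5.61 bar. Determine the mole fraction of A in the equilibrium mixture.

Let X = conversion of B (basis 1 mol B); extent of reaction ξ = X.
At extent ξ: n_A = 4.86 − 2X; n_B = 1 − X; n_C = 2X.
Total moles n_T = 5.86 − X.
With p_i = (n_i/n_T)P, Kp = p_C^2 / (p_A^2 p_B).
Equating to 0.00964 bar^-1 and solving on 0 < X < 1: X = 0.196.
Then n_A = 4.47, n_T = 5.66, so y_A = 0.789.

y_A = 0.789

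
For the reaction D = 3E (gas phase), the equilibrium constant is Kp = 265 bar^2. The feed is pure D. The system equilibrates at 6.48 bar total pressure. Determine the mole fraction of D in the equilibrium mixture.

Take 1 mol D as basis and let X be its fractional conversion, so ξ = X.
Mole table: n_D = 1 − X; n_E = 3X.
Total moles n_T = 1 + 2X.
Mole fractions y_i = n_i/n_T; Kp = p_E^3 / (p_D) with p_i = y_i·P.
Equating to 265 bar^2 and solving on 0 < X < 1: X = 0.727.
Then n_D = 0.273, n_T = 2.45, so y_D = 0.111.

y_D = 0.111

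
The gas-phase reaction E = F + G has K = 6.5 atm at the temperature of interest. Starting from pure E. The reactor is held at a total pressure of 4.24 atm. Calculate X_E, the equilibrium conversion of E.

Let X = conversion of E (basis 1 mol E); extent of reaction ξ = X.
Mole table: n_E = 1 − X; n_F = X; n_G = X.
n_T = Σnᵢ = 1 + X.
y_i = n_i/n_T, p_i = y_i·P. K = p_F p_G / (p_E).
Setting this equal to 6.5 atm and taking the physical root (0 < X < 1) gives X = 0.778.

X = 0.778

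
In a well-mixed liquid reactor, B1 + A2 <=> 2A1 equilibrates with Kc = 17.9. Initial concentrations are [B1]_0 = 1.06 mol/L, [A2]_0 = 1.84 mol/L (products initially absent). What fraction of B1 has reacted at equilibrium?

Let X = conversion of B1; extent ξ = 1.06·X mol/L.
Concentrations: [B1] = 1.06 − 1.06X; [A2] = 1.84 − 1.06X; [A1] = 2.12X.
Kc = [A1]^2 / ([B1] [A2]).
Equating to 17.9: the physical root is X = 0.830.

X = 0.830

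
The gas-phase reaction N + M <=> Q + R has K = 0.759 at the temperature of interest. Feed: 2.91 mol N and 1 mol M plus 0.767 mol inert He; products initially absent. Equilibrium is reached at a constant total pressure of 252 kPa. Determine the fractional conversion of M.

Take 1 mol M as basis and let X be its fractional conversion, so ξ = X.
At extent ξ: n_N = 2.91 − X; n_M = 1 − X; n_Q = X; n_R = X; n_I = 0.767 (inert).
Since Δν = 0, n_T = 4.68 throughout.
With p_i = (n_i/n_T)P, K = p_Q p_R / (p_N p_M).
Substituting and setting equal to 0.759 gives a polynomial in X; the root in (0,1) is X = 0.704.

X = 0.704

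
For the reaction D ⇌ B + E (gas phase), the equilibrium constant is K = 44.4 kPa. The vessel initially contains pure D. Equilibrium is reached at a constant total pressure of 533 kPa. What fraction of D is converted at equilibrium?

Basis: 1 mol D initially; let X = conversion of D. Extent ξ = X.
Mole table: n_D = 1 − X; n_B = X; n_E = X.
n_T = Σnᵢ = 1 + X.
Mole fractions y_i = n_i/n_T; K = p_B p_E / (p_D) with p_i = y_i·P.
Equating to 44.4 kPa and solving on 0 < X < 1: X = 0.277.

X = 0.277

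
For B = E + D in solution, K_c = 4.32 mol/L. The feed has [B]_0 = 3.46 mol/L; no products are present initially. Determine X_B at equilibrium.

X = 0.656

Let X = conversion of B; extent ξ = 3.46·X mol/L.
Concentrations: [B] = 3.46 − 3.46X; [E] = 3.46X; [D] = 3.46X.
K_c = [E] [D] / ([B]).
This equals 4.32 at X = 0.656 (the root in 0 < X < 1).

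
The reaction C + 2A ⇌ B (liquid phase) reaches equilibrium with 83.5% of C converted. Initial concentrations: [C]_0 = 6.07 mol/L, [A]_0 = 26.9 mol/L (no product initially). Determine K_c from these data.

Let X = conversion of C.
Concentrations: [C] = 6.07 − 6.07X; [A] = 26.9 − 12.1X; [B] = 6.07X.
At X = 0.835: [C] = 1, [A] = 16.8, [B] = 5.07.
K_c = [B] / ([C] [A]^2) = 0.018 (mol/L)^-2.

K_c = 0.018 (mol/L)^-2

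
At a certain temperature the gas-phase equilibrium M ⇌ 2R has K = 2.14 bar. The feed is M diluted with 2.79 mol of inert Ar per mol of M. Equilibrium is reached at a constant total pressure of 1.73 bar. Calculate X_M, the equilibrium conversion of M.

Take 1 mol M as basis and let X be its fractional conversion, so ξ = X.
Moles: n_M = 1 − X; n_R = 2X; n_I = 2.79 (inert).
Summing: n_T = 3.79 + X.
y_i = n_i/n_T, p_i = y_i·P. K = p_R^2 / (p_M).
Substituting and setting equal to 2.14 bar gives a polynomial in X; the root in (0,1) is X = 0.672.

X = 0.672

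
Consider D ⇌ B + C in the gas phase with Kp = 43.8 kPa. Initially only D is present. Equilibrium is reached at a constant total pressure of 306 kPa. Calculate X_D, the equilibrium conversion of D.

X = 0.354

Basis: 1 mol D initially; let X = conversion of D. Extent ξ = X.
Species balance: n_D = 1 − X; n_B = X; n_C = X.
Summing: n_T = 1 + X.
Mole fractions y_i = n_i/n_T; Kp = p_B p_C / (p_D) with p_i = y_i·P.
Setting this equal to 43.8 kPa and taking the physical root (0 < X < 1) gives X = 0.354.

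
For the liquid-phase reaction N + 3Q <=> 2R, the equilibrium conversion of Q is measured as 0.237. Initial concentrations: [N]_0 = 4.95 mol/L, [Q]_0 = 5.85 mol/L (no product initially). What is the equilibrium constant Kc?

Let X = conversion of Q.
Concentrations: [N] = 4.95 − 1.95X; [Q] = 5.85 − 5.85X; [R] = 3.9X.
At X = 0.237: [N] = 4.49, [Q] = 4.46, [R] = 0.924.
Kc = [R]^2 / ([N] [Q]^3) = 0.00214 (mol/L)^-2.

Kc = 0.00214 (mol/L)^-2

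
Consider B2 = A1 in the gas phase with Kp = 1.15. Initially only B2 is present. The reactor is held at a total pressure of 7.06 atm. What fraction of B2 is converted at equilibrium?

X = 0.535

Basis: 1 mol B2 initially; let X = conversion of B2. Extent ξ = X.
Species balance: n_B2 = 1 − X; n_A1 = X.
Total moles n_T = 1 (Δν = 0, constant).
Mole fractions y_i = n_i/n_T; Kp = p_A1 / (p_B2) with p_i = y_i·P.
Setting this equal to 1.15 and taking the physical root (0 < X < 1) gives X = 0.535.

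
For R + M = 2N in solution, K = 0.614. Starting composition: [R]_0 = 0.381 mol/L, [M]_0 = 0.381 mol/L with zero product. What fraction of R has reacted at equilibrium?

X = 0.282

Let X = conversion of R; extent ξ = 0.381·X mol/L.
Concentrations: [R] = 0.381 − 0.381X; [M] = 0.381 − 0.381X; [N] = 0.762X.
K = [N]^2 / ([R] [M]).
Equating to 0.614: the physical root is X = 0.282.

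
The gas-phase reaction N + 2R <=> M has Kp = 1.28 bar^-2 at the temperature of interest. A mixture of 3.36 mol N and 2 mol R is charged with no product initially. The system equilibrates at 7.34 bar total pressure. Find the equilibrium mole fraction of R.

y_R = 0.071

Basis: 2 mol R initially; let X = conversion of R. Extent ξ = X.
At extent ξ: n_N = 3.36 − X; n_R = 2 − 2X; n_M = X.
Summing: n_T = 5.36 − 2X.
Mole fractions y_i = n_i/n_T; Kp = p_M / (p_N p_R^2) with p_i = y_i·P.
This yields a degree-3 equation in X; solving on (0,1), X = 0.871.
Then n_R = 0.258, n_T = 3.62, so y_R = 0.071.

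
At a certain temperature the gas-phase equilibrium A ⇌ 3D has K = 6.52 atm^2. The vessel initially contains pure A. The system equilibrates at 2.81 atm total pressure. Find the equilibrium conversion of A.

Let X = conversion of A (basis 1 mol A); extent of reaction ξ = X.
At extent ξ: n_A = 1 − X; n_D = 3X.
Total moles n_T = 1 + 2X.
Mole fractions y_i = n_i/n_T; K = p_D^3 / (p_A) with p_i = y_i·P.
This yields a degree-3 equation in X; solving on (0,1), X = 0.389.

X = 0.389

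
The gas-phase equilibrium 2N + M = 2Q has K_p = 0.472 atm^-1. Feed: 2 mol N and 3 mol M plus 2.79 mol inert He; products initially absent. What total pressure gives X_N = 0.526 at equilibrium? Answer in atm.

P = 7.66 atm

Let X = conversion of N (basis 2 mol N); extent of reaction ξ = X.
Species balance: n_N = 2 − 2X; n_M = 3 − X; n_Q = 2X; n_I = 2.79 (inert).
n_T = Σnᵢ = 7.79 − X.
K_p = p_Q^2 / (p_N^2 p_M) with p_i = (n_i/n_T)·P.
At X = 0.526: the mole-fraction product g(X) = Π y_i^ν_i = 3.616. Since K_p = g(X)·P^{-1}, P = (g/K_p)^(1/1) = (3.616/0.472)^(1/1) = 7.66 atm.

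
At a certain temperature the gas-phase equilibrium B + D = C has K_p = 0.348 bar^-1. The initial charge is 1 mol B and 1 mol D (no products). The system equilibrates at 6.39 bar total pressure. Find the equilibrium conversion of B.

Take 1 mol B as basis and let X be its fractional conversion, so ξ = X.
At extent ξ: n_B = 1 − X; n_D = 1 − X; n_C = X.
n_T = Σnᵢ = 2 − X.
With p_i = (n_i/n_T)P, K_p = p_C / (p_B p_D).
Equating to 0.348 bar^-1 and solving on 0 < X < 1: X = 0.443.

X = 0.443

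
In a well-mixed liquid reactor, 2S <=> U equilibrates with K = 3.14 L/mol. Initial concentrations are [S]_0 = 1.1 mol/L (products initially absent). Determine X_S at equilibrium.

X = 0.685

Let X = conversion of S; extent ξ = 1.1X/2 mol/L.
Concentrations: [S] = 1.1 − 1.1X; [U] = 0.55X.
K = [U] / ([S]^2).
Solving K = 3.14 for X ∈ (0,1): X = 0.685.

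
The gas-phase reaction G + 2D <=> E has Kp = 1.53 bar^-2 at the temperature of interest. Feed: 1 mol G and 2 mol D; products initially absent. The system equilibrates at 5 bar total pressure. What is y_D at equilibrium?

y_D = 0.305

Basis: 1 mol G initially; let X = conversion of G. Extent ξ = X.
Species balance: n_G = 1 − X; n_D = 2 − 2X; n_E = X.
Summing: n_T = 3 − 2X.
y_i = n_i/n_T, p_i = y_i·P. Kp = p_E / (p_G p_D^2).
Equating to 1.53 bar^-2 and solving on 0 < X < 1: X = 0.781.
Then n_D = 0.439, n_T = 1.44, so y_D = 0.305.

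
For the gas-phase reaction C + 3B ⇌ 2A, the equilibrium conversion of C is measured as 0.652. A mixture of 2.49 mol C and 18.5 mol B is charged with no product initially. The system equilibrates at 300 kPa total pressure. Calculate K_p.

Take 2.49 mol C as basis and let X be its fractional conversion, so ξ = 2.49X.
Mole table: n_C = 2.49 − 2.49X; n_B = 18.5 − 7.47X; n_A = 4.98X.
n_T = Σnᵢ = 21 − 4.98X.
At X = 0.652: n_C = 0.867, n_B = 13.6, n_A = 3.25, n_T = 17.7.
p_i = (n_i/n_T)·P. K_p = p_A^2 / (p_C p_B^3) = 1.68e-05 kPa^-2.

K_p = 1.68e-05 kPa^-2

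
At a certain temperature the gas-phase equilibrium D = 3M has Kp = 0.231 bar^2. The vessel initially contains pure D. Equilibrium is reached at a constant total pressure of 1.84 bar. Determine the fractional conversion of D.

X = 0.154

Basis: 1 mol D initially; let X = conversion of D. Extent ξ = X.
Mole table: n_D = 1 − X; n_M = 3X.
Total moles n_T = 1 + 2X.
With p_i = (n_i/n_T)P, Kp = p_M^3 / (p_D).
This yields a degree-3 equation in X; solving on (0,1), X = 0.154.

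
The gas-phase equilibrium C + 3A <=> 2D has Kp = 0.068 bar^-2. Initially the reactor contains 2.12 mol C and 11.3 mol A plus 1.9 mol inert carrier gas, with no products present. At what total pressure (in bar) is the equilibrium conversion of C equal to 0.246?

Basis: 2.12 mol C initially; let X = conversion of C. Extent ξ = 2.12X.
Mole table: n_C = 2.12 − 2.12X; n_A = 11.3 − 6.36X; n_D = 4.24X; n_I = 1.9 (inert).
Summing: n_T = 15.3 − 4.24X.
Kp = p_D^2 / (p_C p_A^3) with p_i = (n_i/n_T)·P.
At X = 0.246: the mole-fraction product g(X) = Π y_i^ν_i = 0.1503. Since Kp = g(X)·P^{-2}, P = (g/Kp)^(1/2) = (0.1503/0.068)^(1/2) = 1.49 bar.

P = 1.49 bar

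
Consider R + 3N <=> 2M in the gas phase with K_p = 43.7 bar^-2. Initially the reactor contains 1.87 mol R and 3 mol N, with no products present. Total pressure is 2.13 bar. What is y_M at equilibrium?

Basis: 3 mol N initially; let X = conversion of N. Extent ξ = X.
At extent ξ: n_R = 1.87 − X; n_N = 3 − 3X; n_M = 2X.
Total moles n_T = 4.87 − 2X.
Mole fractions y_i = n_i/n_T; K_p = p_M^2 / (p_R p_N^3) with p_i = y_i·P.
Setting this equal to 43.7 bar^-2 and taking the physical root (0 < X < 1) gives X = 0.828.
Then n_M = 1.66, n_T = 3.21, so y_M = 0.515.

y_M = 0.515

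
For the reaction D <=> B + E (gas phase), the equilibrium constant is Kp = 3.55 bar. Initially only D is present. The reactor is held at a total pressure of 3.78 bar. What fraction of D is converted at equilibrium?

X = 0.696

Take 1 mol D as basis and let X be its fractional conversion, so ξ = X.
Moles: n_D = 1 − X; n_B = X; n_E = X.
Summing: n_T = 1 + X.
y_i = n_i/n_T, p_i = y_i·P. Kp = p_B p_E / (p_D).
Equating to 3.55 bar and solving on 0 < X < 1: X = 0.696.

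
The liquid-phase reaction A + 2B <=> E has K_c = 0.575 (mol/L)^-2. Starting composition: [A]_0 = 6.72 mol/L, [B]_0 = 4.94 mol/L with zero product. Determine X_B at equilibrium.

Let X = conversion of B; extent ξ = 4.94X/2 mol/L.
Concentrations: [A] = 6.72 − 2.47X; [B] = 4.94 − 4.94X; [E] = 2.47X.
K_c = [E] / ([A] [B]^2).
Setting equal to 0.575 and solving for X on (0,1) gives X = 0.824.

X = 0.824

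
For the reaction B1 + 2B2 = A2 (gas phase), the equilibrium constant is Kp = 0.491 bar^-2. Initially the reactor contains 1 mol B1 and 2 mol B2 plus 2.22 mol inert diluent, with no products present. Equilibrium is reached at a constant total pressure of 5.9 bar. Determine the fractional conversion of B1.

Let X = conversion of B1 (basis 1 mol B1); extent of reaction ξ = X.
At extent ξ: n_B1 = 1 − X; n_B2 = 2 − 2X; n_A2 = X; n_I = 2.22 (inert).
n_T = Σnᵢ = 5.22 − 2X.
y_i = n_i/n_T, p_i = y_i·P. Kp = p_A2 / (p_B1 p_B2^2).
This yields a degree-3 equation in X; solving on (0,1), X = 0.494.

X = 0.494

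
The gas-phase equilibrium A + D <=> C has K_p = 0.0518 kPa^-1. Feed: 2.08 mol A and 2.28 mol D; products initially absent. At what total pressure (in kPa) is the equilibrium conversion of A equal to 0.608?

P = 91.3 kPa

Let X = conversion of A (basis 2.08 mol A); extent of reaction ξ = 2.08X.
Species balance: n_A = 2.08 − 2.08X; n_D = 2.28 − 2.08X; n_C = 2.08X.
n_T = Σnᵢ = 4.36 − 2.08X.
K_p = p_C / (p_A p_D) with p_i = (n_i/n_T)·P.
At X = 0.608: the mole-fraction product g(X) = Π y_i^ν_i = 4.728. Since K_p = g(X)·P^{-1}, P = (g/K_p)^(1/1) = (4.728/0.0518)^(1/1) = 91.3 kPa.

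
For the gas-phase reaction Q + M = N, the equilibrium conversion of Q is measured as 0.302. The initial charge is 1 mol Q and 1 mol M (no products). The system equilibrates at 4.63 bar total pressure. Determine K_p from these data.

K_p = 0.227 bar^-1

Take 1 mol Q as basis and let X be its fractional conversion, so ξ = X.
Moles: n_Q = 1 − X; n_M = 1 − X; n_N = X.
Total moles n_T = 2 − X.
At X = 0.302: n_Q = 0.698, n_M = 0.698, n_N = 0.302, n_T = 1.7.
p_i = (n_i/n_T)·P. K_p = p_N / (p_Q p_M) = 0.227 bar^-1.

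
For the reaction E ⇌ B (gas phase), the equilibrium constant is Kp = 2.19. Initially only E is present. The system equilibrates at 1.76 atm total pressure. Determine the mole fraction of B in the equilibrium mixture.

y_B = 0.687

Basis: 1 mol E initially; let X = conversion of E. Extent ξ = X.
Species balance: n_E = 1 − X; n_B = X.
Since Δν = 0, n_T = 1 throughout.
Mole fractions y_i = n_i/n_T; Kp = p_B / (p_E) with p_i = y_i·P.
Substituting and setting equal to 2.19 gives a polynomial in X; the root in (0,1) is X = 0.687.
Then n_B = 0.687, n_T = 1, so y_B = 0.687.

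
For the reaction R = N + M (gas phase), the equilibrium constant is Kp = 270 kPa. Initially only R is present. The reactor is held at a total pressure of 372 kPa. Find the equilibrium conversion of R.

Basis: 1 mol R initially; let X = conversion of R. Extent ξ = X.
Moles: n_R = 1 − X; n_N = X; n_M = X.
Summing: n_T = 1 + X.
With p_i = (n_i/n_T)P, Kp = p_N p_M / (p_R).
Equating to 270 kPa and solving on 0 < X < 1: X = 0.649.

X = 0.649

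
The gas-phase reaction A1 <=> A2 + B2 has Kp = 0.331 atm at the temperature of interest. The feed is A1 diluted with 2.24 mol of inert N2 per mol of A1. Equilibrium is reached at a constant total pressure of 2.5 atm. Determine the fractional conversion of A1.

X = 0.498

Take 1 mol A1 as basis and let X be its fractional conversion, so ξ = X.
Species balance: n_A1 = 1 − X; n_A2 = X; n_B2 = X; n_I = 2.24 (inert).
n_T = Σnᵢ = 3.24 + X.
With p_i = (n_i/n_T)P, Kp = p_A2 p_B2 / (p_A1).
Setting this equal to 0.331 atm and taking the physical root (0 < X < 1) gives X = 0.498.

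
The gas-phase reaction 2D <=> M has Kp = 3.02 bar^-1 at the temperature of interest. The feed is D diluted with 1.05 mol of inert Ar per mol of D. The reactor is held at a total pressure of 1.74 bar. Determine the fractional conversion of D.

Take 1 mol D as basis and let X be its fractional conversion, so ξ = 0.5X.
Moles: n_D = 1 − X; n_M = 0.5X; n_I = 1.05 (inert).
Total moles n_T = 2.05 − 0.5X.
With p_i = (n_i/n_T)P, Kp = p_M / (p_D^2).
Setting this equal to 3.02 bar^-1 and taking the physical root (0 < X < 1) gives X = 0.669.

X = 0.669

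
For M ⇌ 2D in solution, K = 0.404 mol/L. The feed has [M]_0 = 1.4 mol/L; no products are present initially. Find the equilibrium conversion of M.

Let X = conversion of M; extent ξ = 1.4·X mol/L.
Concentrations: [M] = 1.4 − 1.4X; [D] = 2.8X.
K = [D]^2 / ([M]).
Equating to 0.404 mol/L: the physical root is X = 0.235.

X = 0.235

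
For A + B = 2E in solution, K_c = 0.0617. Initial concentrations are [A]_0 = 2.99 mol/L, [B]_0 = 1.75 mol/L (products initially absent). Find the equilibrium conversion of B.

X = 0.144

Let X = conversion of B; extent ξ = 1.75·X mol/L.
Concentrations: [A] = 2.99 − 1.75X; [B] = 1.75 − 1.75X; [E] = 3.5X.
K_c = [E]^2 / ([A] [B]).
Setting equal to 0.0617 and solving for X on (0,1) gives X = 0.144.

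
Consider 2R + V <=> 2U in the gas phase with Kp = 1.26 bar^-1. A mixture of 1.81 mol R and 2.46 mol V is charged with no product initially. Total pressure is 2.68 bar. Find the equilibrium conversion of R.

Basis: 1.81 mol R initially; let X = conversion of R. Extent ξ = 0.905X.
Species balance: n_R = 1.81 − 1.81X; n_V = 2.46 − 0.905X; n_U = 1.81X.
Total moles n_T = 4.27 − 0.905X.
y_i = n_i/n_T, p_i = y_i·P. Kp = p_U^2 / (p_R^2 p_V).
Substituting and setting equal to 1.26 bar^-1 gives a polynomial in X; the root in (0,1) is X = 0.569.

X = 0.569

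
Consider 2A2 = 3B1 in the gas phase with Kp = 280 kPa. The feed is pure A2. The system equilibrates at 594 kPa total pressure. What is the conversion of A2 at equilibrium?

Let X = conversion of A2 (basis 1 mol A2); extent of reaction ξ = 0.5X.
At extent ξ: n_A2 = 1 − X; n_B1 = 1.5X.
n_T = Σnᵢ = 1 + 0.5X.
Mole fractions y_i = n_i/n_T; Kp = p_B1^3 / (p_A2^2) with p_i = y_i·P.
This yields a degree-3 equation in X; solving on (0,1), X = 0.394.

X = 0.394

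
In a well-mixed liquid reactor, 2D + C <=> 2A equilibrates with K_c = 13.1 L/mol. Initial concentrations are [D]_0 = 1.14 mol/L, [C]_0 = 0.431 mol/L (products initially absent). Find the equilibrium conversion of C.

Let X = conversion of C; extent ξ = 0.431·X mol/L.
Concentrations: [D] = 1.14 − 0.862X; [C] = 0.431 − 0.431X; [A] = 0.862X.
K_c = [A]^2 / ([D]^2 [C]).
Solving K_c = 13.1 for X ∈ (0,1): X = 0.730.

X = 0.730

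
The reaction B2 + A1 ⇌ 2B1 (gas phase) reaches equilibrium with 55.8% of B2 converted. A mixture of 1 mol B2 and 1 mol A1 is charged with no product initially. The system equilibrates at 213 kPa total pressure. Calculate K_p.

Let X = conversion of B2 (basis 1 mol B2); extent of reaction ξ = X.
Species balance: n_B2 = 1 − X; n_A1 = 1 − X; n_B1 = 2X.
Total moles n_T = 2 (Δν = 0, constant).
At X = 0.558: n_B2 = 0.442, n_A1 = 0.442, n_B1 = 1.12, n_T = 2.
p_i = (n_i/n_T)·P. K_p = p_B1^2 / (p_B2 p_A1) = 6.38.

K_p = 6.38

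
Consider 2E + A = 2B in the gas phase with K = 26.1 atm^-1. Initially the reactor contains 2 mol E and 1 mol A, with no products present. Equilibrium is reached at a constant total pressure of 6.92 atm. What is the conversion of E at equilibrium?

Basis: 2 mol E initially; let X = conversion of E. Extent ξ = X.
Species balance: n_E = 2 − 2X; n_A = 1 − X; n_B = 2X.
n_T = Σnᵢ = 3 − X.
Mole fractions y_i = n_i/n_T; K = p_B^2 / (p_E^2 p_A) with p_i = y_i·P.
Setting this equal to 26.1 atm^-1 and taking the physical root (0 < X < 1) gives X = 0.802.

X = 0.802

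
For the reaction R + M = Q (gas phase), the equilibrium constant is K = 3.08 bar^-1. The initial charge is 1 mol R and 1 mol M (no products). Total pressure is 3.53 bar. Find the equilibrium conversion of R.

Basis: 1 mol R initially; let X = conversion of R. Extent ξ = X.
Moles: n_R = 1 − X; n_M = 1 − X; n_Q = X.
Total moles n_T = 2 − X.
Mole fractions y_i = n_i/n_T; K = p_Q / (p_R p_M) with p_i = y_i·P.
This yields a degree-2 equation in X; solving on (0,1), X = 0.710.

X = 0.710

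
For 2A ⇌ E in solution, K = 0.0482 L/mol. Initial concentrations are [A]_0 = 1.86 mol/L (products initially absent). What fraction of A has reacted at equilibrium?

Let X = conversion of A; extent ξ = 1.86X/2 mol/L.
Concentrations: [A] = 1.86 − 1.86X; [E] = 0.93X.
K = [E] / ([A]^2).
Setting equal to 0.0482 and solving for X on (0,1) gives X = 0.134.

X = 0.134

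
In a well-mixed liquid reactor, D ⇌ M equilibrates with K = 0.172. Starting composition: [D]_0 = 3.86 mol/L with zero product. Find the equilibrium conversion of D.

X = 0.147

Let X = conversion of D; extent ξ = 3.86·X mol/L.
Concentrations: [D] = 3.86 − 3.86X; [M] = 3.86X.
K = [M] / ([D]).
Equating to 0.172: the physical root is X = 0.147.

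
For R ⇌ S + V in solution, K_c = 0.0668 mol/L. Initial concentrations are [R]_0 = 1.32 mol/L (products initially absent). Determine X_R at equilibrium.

Let X = conversion of R; extent ξ = 1.32·X mol/L.
Concentrations: [R] = 1.32 − 1.32X; [S] = 1.32X; [V] = 1.32X.
K_c = [S] [V] / ([R]).
Setting equal to 0.0668 and solving for X on (0,1) gives X = 0.201.

X = 0.201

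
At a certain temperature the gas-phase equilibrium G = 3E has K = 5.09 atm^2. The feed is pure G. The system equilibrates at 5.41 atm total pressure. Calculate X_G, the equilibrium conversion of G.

X = 0.218

Basis: 1 mol G initially; let X = conversion of G. Extent ξ = X.
Moles: n_G = 1 − X; n_E = 3X.
Summing: n_T = 1 + 2X.
y_i = n_i/n_T, p_i = y_i·P. K = p_E^3 / (p_G).
Setting this equal to 5.09 atm^2 and taking the physical root (0 < X < 1) gives X = 0.218.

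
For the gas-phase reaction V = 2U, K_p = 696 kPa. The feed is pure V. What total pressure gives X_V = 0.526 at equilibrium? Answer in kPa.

Take 1 mol V as basis and let X be its fractional conversion, so ξ = X.
At extent ξ: n_V = 1 − X; n_U = 2X.
Summing: n_T = 1 + X.
K_p = p_U^2 / (p_V) with p_i = (n_i/n_T)·P.
At X = 0.526: the mole-fraction product g(X) = Π y_i^ν_i = 1.53. Since K_p = g(X)·P^{1}, P = (K_p/g)^(1/1) = (696/1.53)^(1/1) = 455 kPa.

P = 455 kPa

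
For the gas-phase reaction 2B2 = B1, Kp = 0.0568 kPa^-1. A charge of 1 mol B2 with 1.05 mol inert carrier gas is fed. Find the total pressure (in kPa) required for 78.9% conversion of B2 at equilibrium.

Basis: 1 mol B2 initially; let X = conversion of B2. Extent ξ = 0.5X.
At extent ξ: n_B2 = 1 − X; n_B1 = 0.5X; n_I = 1.05 (inert).
Total moles n_T = 2.05 − 0.5X.
Kp = p_B1 / (p_B2^2) with p_i = (n_i/n_T)·P.
At X = 0.789: the mole-fraction product g(X) = Π y_i^ν_i = 14.67. Since Kp = g(X)·P^{-1}, P = (g/Kp)^(1/1) = (14.67/0.0568)^(1/1) = 258 kPa.

P = 258 kPa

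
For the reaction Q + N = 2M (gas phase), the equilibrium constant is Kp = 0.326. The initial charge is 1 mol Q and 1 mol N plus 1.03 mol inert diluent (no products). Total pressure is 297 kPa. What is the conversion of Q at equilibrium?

X = 0.222

Basis: 1 mol Q initially; let X = conversion of Q. Extent ξ = X.
Moles: n_Q = 1 − X; n_N = 1 − X; n_M = 2X; n_I = 1.03 (inert).
Since Δν = 0, n_T = 3.03 throughout.
Mole fractions y_i = n_i/n_T; Kp = p_M^2 / (p_Q p_N) with p_i = y_i·P.
Equating to 0.326 and solving on 0 < X < 1: X = 0.222.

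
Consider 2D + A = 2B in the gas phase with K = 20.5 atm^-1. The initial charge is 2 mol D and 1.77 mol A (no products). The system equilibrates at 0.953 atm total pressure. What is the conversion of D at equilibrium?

X = 0.722

Let X = conversion of D (basis 2 mol D); extent of reaction ξ = X.
At extent ξ: n_D = 2 − 2X; n_A = 1.77 − X; n_B = 2X.
n_T = Σnᵢ = 3.77 − X.
y_i = n_i/n_T, p_i = y_i·P. K = p_B^2 / (p_D^2 p_A).
Substituting and setting equal to 20.5 atm^-1 gives a polynomial in X; the root in (0,1) is X = 0.722.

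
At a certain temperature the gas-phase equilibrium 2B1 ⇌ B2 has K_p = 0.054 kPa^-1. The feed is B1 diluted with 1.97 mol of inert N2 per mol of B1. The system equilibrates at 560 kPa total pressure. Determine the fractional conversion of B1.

X = 0.814

Basis: 1 mol B1 initially; let X = conversion of B1. Extent ξ = 0.5X.
Mole table: n_B1 = 1 − X; n_B2 = 0.5X; n_I = 1.97 (inert).
Summing: n_T = 2.97 − 0.5X.
With p_i = (n_i/n_T)P, K_p = p_B2 / (p_B1^2).
Setting this equal to 0.054 kPa^-1 and taking the physical root (0 < X < 1) gives X = 0.814.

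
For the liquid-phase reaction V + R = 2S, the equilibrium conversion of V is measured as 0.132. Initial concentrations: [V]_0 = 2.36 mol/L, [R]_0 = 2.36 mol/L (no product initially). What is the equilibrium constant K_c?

Let X = conversion of V.
Concentrations: [V] = 2.36 − 2.36X; [R] = 2.36 − 2.36X; [S] = 4.72X.
At X = 0.132: [V] = 2.05, [R] = 2.05, [S] = 0.623.
K_c = [S]^2 / ([V] [R]) = 0.0925.

K_c = 0.0925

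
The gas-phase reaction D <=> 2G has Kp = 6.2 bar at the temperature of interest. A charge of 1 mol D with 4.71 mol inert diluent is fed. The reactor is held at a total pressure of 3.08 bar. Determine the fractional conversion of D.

X = 0.803

Let X = conversion of D (basis 1 mol D); extent of reaction ξ = X.
Moles: n_D = 1 − X; n_G = 2X; n_I = 4.71 (inert).
Summing: n_T = 5.71 + X.
Mole fractions y_i = n_i/n_T; Kp = p_G^2 / (p_D) with p_i = y_i·P.
Substituting and setting equal to 6.2 bar gives a polynomial in X; the root in (0,1) is X = 0.803.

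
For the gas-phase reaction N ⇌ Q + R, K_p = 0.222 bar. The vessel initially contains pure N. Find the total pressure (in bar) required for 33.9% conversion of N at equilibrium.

Basis: 1 mol N initially; let X = conversion of N. Extent ξ = X.
Moles: n_N = 1 − X; n_Q = X; n_R = X.
n_T = Σnᵢ = 1 + X.
K_p = p_Q p_R / (p_N) with p_i = (n_i/n_T)·P.
At X = 0.339: the mole-fraction product g(X) = Π y_i^ν_i = 0.1298. Since K_p = g(X)·P^{1}, P = (K_p/g)^(1/1) = (0.222/0.1298)^(1/1) = 1.71 bar.

P = 1.71 bar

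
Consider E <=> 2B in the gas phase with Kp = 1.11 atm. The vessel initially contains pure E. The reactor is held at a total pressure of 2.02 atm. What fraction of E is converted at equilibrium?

Take 1 mol E as basis and let X be its fractional conversion, so ξ = X.
Moles: n_E = 1 − X; n_B = 2X.
Total moles n_T = 1 + X.
Mole fractions y_i = n_i/n_T; Kp = p_B^2 / (p_E) with p_i = y_i·P.
This yields a degree-2 equation in X; solving on (0,1), X = 0.348.

X = 0.348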